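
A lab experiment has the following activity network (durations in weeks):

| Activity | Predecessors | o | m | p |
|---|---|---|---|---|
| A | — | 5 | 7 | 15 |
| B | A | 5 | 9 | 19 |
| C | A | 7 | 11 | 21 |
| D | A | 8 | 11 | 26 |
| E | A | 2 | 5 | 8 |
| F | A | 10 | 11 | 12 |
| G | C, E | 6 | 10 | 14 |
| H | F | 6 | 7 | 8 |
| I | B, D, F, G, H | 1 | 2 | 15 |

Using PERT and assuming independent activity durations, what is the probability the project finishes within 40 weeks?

0.937

te_A = (5 + 4·7 + 15)/6 = 48/6 = 8; σ²_A = ((15−5)/6)² = 2.778
te_B = (5 + 4·9 + 19)/6 = 60/6 = 10; σ²_B = ((19−5)/6)² = 5.444
te_C = (7 + 4·11 + 21)/6 = 72/6 = 12; σ²_C = ((21−7)/6)² = 5.444
te_D = (8 + 4·11 + 26)/6 = 78/6 = 13; σ²_D = ((26−8)/6)² = 9.000
te_E = (2 + 4·5 + 8)/6 = 30/6 = 5; σ²_E = ((8−2)/6)² = 1.000
te_F = (10 + 4·11 + 12)/6 = 66/6 = 11; σ²_F = ((12−10)/6)² = 0.111
te_G = (6 + 4·10 + 14)/6 = 60/6 = 10; σ²_G = ((14−6)/6)² = 1.778
te_H = (6 + 4·7 + 8)/6 = 42/6 = 7; σ²_H = ((8−6)/6)² = 0.111
te_I = (1 + 4·2 + 15)/6 = 24/6 = 4; σ²_I = ((15−1)/6)² = 5.444

Forward pass:
ES_A = 0; EF_A = 8
ES_B = 8; EF_B = 8+10 = 18
ES_C = 8; EF_C = 8+12 = 20
ES_D = 8; EF_D = 8+13 = 21
ES_E = 8; EF_E = 8+5 = 13
ES_F = 8; EF_F = 8+11 = 19
ES_G = max(EF_C=20, EF_E=13) = 20; EF_G = 20+10 = 30
ES_H = 19; EF_H = 19+7 = 26
ES_I = max(EF_B=18, EF_D=21, EF_F=19, EF_G=30, EF_H=26) = 30; EF_I = 30+4 = 34
Expected project duration μ = 34 weeks. Critical path: A → C → G → I.

Variance along critical path = 2.778 + 5.444 + 1.778 + 5.444 = 15.444; σ = √15.444 = 3.930 weeks.
Z = (40 − 34) / 3.930 = 1.527
P(T ≤ 40) = Φ(1.527) ≈ 0.937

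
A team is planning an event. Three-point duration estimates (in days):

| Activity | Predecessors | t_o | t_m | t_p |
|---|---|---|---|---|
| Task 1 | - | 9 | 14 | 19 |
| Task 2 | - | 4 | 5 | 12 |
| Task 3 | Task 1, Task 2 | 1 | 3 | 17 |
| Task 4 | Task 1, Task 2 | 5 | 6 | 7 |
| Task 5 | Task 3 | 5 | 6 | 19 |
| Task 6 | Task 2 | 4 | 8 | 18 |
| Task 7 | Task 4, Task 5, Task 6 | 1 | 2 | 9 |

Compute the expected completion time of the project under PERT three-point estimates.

te_Task 1 = (9 + 4·14 + 19)/6 = 84/6 = 14
te_Task 2 = (4 + 4·5 + 12)/6 = 36/6 = 6
te_Task 3 = (1 + 4·3 + 17)/6 = 30/6 = 5
te_Task 4 = (5 + 4·6 + 7)/6 = 36/6 = 6
te_Task 5 = (5 + 4·6 + 19)/6 = 48/6 = 8
te_Task 6 = (4 + 4·8 + 18)/6 = 54/6 = 9
te_Task 7 = (1 + 4·2 + 9)/6 = 18/6 = 3

Forward pass:
ES_Task 1 = 0; EF_Task 1 = 14
ES_Task 2 = 0; EF_Task 2 = 6
ES_Task 3 = max(EF_Task 1=14, EF_Task 2=6) = 14; EF_Task 3 = 14+5 = 19
ES_Task 4 = max(EF_Task 1=14, EF_Task 2=6) = 14; EF_Task 4 = 14+6 = 20
ES_Task 5 = 19; EF_Task 5 = 19+8 = 27
ES_Task 6 = 6; EF_Task 6 = 6+9 = 15
ES_Task 7 = max(EF_Task 4=20, EF_Task 5=27, EF_Task 6=15) = 27; EF_Task 7 = 27+3 = 30
Expected project duration μ = 30 days. Critical path: Task 1 → Task 3 → Task 5 → Task 7.

30 days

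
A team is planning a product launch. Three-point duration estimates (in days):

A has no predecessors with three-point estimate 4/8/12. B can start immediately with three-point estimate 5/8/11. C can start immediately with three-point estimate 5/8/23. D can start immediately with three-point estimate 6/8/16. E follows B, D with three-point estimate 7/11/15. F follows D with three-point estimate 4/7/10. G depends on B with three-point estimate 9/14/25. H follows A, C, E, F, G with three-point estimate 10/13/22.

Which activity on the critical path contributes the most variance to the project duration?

te_A = (4 + 4·8 + 12)/6 = 48/6 = 8; σ²_A = ((12−4)/6)² = 1.778
te_B = (5 + 4·8 + 11)/6 = 48/6 = 8; σ²_B = ((11−5)/6)² = 1.000
te_C = (5 + 4·8 + 23)/6 = 60/6 = 10; σ²_C = ((23−5)/6)² = 9.000
te_D = (6 + 4·8 + 16)/6 = 54/6 = 9; σ²_D = ((16−6)/6)² = 2.778
te_E = (7 + 4·11 + 15)/6 = 66/6 = 11; σ²_E = ((15−7)/6)² = 1.778
te_F = (4 + 4·7 + 10)/6 = 42/6 = 7; σ²_F = ((10−4)/6)² = 1.000
te_G = (9 + 4·14 + 25)/6 = 90/6 = 15; σ²_G = ((25−9)/6)² = 7.111
te_H = (10 + 4·13 + 22)/6 = 84/6 = 14; σ²_H = ((22−10)/6)² = 4.000

Forward pass:
ES_A = 0; EF_A = 8
ES_B = 0; EF_B = 8
ES_C = 0; EF_C = 10
ES_D = 0; EF_D = 9
ES_E = max(EF_B=8, EF_D=9) = 9; EF_E = 9+11 = 20
ES_F = 9; EF_F = 9+7 = 16
ES_G = 8; EF_G = 8+15 = 23
ES_H = max(EF_A=8, EF_C=10, EF_E=20, EF_F=16, EF_G=23) = 23; EF_H = 23+14 = 37
Expected project duration μ = 37 days. Critical path: B → G → H.

Variances on critical path: σ²_B=1.000, σ²_G=7.111, σ²_H=4.000.
Largest is σ²_G = 7.111.

G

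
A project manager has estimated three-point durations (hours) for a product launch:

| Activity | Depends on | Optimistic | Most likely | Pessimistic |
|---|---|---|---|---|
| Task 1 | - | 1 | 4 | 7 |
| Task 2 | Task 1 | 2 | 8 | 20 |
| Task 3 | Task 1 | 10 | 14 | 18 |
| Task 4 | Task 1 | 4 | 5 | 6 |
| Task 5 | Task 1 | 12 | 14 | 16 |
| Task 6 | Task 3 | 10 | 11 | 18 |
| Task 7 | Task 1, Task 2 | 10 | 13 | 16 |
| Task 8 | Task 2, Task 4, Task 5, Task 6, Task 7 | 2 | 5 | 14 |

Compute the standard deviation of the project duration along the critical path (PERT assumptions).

te_Task 1 = (1 + 4·4 + 7)/6 = 24/6 = 4; σ²_Task 1 = ((7−1)/6)² = 1.000
te_Task 2 = (2 + 4·8 + 20)/6 = 54/6 = 9; σ²_Task 2 = ((20−2)/6)² = 9.000
te_Task 3 = (10 + 4·14 + 18)/6 = 84/6 = 14; σ²_Task 3 = ((18−10)/6)² = 1.778
te_Task 4 = (4 + 4·5 + 6)/6 = 30/6 = 5; σ²_Task 4 = ((6−4)/6)² = 0.111
te_Task 5 = (12 + 4·14 + 16)/6 = 84/6 = 14; σ²_Task 5 = ((16−12)/6)² = 0.444
te_Task 6 = (10 + 4·11 + 18)/6 = 72/6 = 12; σ²_Task 6 = ((18−10)/6)² = 1.778
te_Task 7 = (10 + 4·13 + 16)/6 = 78/6 = 13; σ²_Task 7 = ((16−10)/6)² = 1.000
te_Task 8 = (2 + 4·5 + 14)/6 = 36/6 = 6; σ²_Task 8 = ((14−2)/6)² = 4.000

Forward pass:
ES_Task 1 = 0; EF_Task 1 = 4
ES_Task 2 = 4; EF_Task 2 = 4+9 = 13
ES_Task 3 = 4; EF_Task 3 = 4+14 = 18
ES_Task 4 = 4; EF_Task 4 = 4+5 = 9
ES_Task 5 = 4; EF_Task 5 = 4+14 = 18
ES_Task 6 = 18; EF_Task 6 = 18+12 = 30
ES_Task 7 = max(EF_Task 1=4, EF_Task 2=13) = 13; EF_Task 7 = 13+13 = 26
ES_Task 8 = max(EF_Task 2=13, EF_Task 4=9, EF_Task 5=18, EF_Task 6=30, EF_Task 7=26) = 30; EF_Task 8 = 30+6 = 36
Expected project duration μ = 36 hours. Critical path: Task 1 → Task 3 → Task 6 → Task 8.

Variance along critical path = 1.000 + 1.778 + 1.778 + 4.000 = 8.556
σ = √8.556 = 2.925 hours

2.92 hours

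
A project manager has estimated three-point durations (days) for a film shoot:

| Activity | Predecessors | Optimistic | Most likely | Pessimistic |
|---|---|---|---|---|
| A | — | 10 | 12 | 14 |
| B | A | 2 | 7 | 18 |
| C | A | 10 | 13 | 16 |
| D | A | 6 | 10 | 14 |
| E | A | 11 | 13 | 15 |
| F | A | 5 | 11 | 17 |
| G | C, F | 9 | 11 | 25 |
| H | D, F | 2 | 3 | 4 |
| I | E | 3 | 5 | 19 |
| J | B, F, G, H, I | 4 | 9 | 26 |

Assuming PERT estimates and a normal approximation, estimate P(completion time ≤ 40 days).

0.028

te_A = (10 + 4·12 + 14)/6 = 72/6 = 12; σ²_A = ((14−10)/6)² = 0.444
te_B = (2 + 4·7 + 18)/6 = 48/6 = 8; σ²_B = ((18−2)/6)² = 7.111
te_C = (10 + 4·13 + 16)/6 = 78/6 = 13; σ²_C = ((16−10)/6)² = 1.000
te_D = (6 + 4·10 + 14)/6 = 60/6 = 10; σ²_D = ((14−6)/6)² = 1.778
te_E = (11 + 4·13 + 15)/6 = 78/6 = 13; σ²_E = ((15−11)/6)² = 0.444
te_F = (5 + 4·11 + 17)/6 = 66/6 = 11; σ²_F = ((17−5)/6)² = 4.000
te_G = (9 + 4·11 + 25)/6 = 78/6 = 13; σ²_G = ((25−9)/6)² = 7.111
te_H = (2 + 4·3 + 4)/6 = 18/6 = 3; σ²_H = ((4−2)/6)² = 0.111
te_I = (3 + 4·5 + 19)/6 = 42/6 = 7; σ²_I = ((19−3)/6)² = 7.111
te_J = (4 + 4·9 + 26)/6 = 66/6 = 11; σ²_J = ((26−4)/6)² = 13.444

Forward pass:
ES_A = 0; EF_A = 12
ES_B = 12; EF_B = 12+8 = 20
ES_C = 12; EF_C = 12+13 = 25
ES_D = 12; EF_D = 12+10 = 22
ES_E = 12; EF_E = 12+13 = 25
ES_F = 12; EF_F = 12+11 = 23
ES_G = max(EF_C=25, EF_F=23) = 25; EF_G = 25+13 = 38
ES_H = max(EF_D=22, EF_F=23) = 23; EF_H = 23+3 = 26
ES_I = 25; EF_I = 25+7 = 32
ES_J = max(EF_B=20, EF_F=23, EF_G=38, EF_H=26, EF_I=32) = 38; EF_J = 38+11 = 49
Expected project duration μ = 49 days. Critical path: A → C → G → J.

Variance along critical path = 0.444 + 1.000 + 7.111 + 13.444 = 22.000; σ = √22.000 = 4.690 days.
Z = (40 − 49) / 4.690 = -1.919
P(T ≤ 40) = Φ(-1.919) ≈ 0.028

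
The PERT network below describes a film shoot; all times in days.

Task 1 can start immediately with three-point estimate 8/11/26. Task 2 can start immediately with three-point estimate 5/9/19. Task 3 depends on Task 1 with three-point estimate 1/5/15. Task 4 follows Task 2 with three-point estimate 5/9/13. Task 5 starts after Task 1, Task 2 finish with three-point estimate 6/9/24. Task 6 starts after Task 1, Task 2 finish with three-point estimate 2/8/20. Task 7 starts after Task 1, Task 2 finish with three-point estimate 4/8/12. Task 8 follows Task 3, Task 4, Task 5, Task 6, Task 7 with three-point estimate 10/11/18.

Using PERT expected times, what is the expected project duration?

36 days

te_Task 1 = (8 + 4·11 + 26)/6 = 78/6 = 13
te_Task 2 = (5 + 4·9 + 19)/6 = 60/6 = 10
te_Task 3 = (1 + 4·5 + 15)/6 = 36/6 = 6
te_Task 4 = (5 + 4·9 + 13)/6 = 54/6 = 9
te_Task 5 = (6 + 4·9 + 24)/6 = 66/6 = 11
te_Task 6 = (2 + 4·8 + 20)/6 = 54/6 = 9
te_Task 7 = (4 + 4·8 + 12)/6 = 48/6 = 8
te_Task 8 = (10 + 4·11 + 18)/6 = 72/6 = 12

Forward pass:
ES_Task 1 = 0; EF_Task 1 = 13
ES_Task 2 = 0; EF_Task 2 = 10
ES_Task 3 = 13; EF_Task 3 = 13+6 = 19
ES_Task 4 = 10; EF_Task 4 = 10+9 = 19
ES_Task 5 = max(EF_Task 1=13, EF_Task 2=10) = 13; EF_Task 5 = 13+11 = 24
ES_Task 6 = max(EF_Task 1=13, EF_Task 2=10) = 13; EF_Task 6 = 13+9 = 22
ES_Task 7 = max(EF_Task 1=13, EF_Task 2=10) = 13; EF_Task 7 = 13+8 = 21
ES_Task 8 = max(EF_Task 3=19, EF_Task 4=19, EF_Task 5=24, EF_Task 6=22, EF_Task 7=21) = 24; EF_Task 8 = 24+12 = 36
Expected project duration μ = 36 days. Critical path: Task 1 → Task 5 → Task 8.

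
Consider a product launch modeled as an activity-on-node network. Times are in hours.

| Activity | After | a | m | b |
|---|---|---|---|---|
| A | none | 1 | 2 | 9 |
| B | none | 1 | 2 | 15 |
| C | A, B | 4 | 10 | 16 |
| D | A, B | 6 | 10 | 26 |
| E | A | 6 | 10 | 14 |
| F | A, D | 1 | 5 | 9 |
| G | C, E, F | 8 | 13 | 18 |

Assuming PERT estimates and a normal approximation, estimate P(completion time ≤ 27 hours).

te_A = (1 + 4·2 + 9)/6 = 18/6 = 3; σ²_A = ((9−1)/6)² = 1.778
te_B = (1 + 4·2 + 15)/6 = 24/6 = 4; σ²_B = ((15−1)/6)² = 5.444
te_C = (4 + 4·10 + 16)/6 = 60/6 = 10; σ²_C = ((16−4)/6)² = 4.000
te_D = (6 + 4·10 + 26)/6 = 72/6 = 12; σ²_D = ((26−6)/6)² = 11.111
te_E = (6 + 4·10 + 14)/6 = 60/6 = 10; σ²_E = ((14−6)/6)² = 1.778
te_F = (1 + 4·5 + 9)/6 = 30/6 = 5; σ²_F = ((9−1)/6)² = 1.778
te_G = (8 + 4·13 + 18)/6 = 78/6 = 13; σ²_G = ((18−8)/6)² = 2.778

Forward pass:
ES_A = 0; EF_A = 3
ES_B = 0; EF_B = 4
ES_C = max(EF_A=3, EF_B=4) = 4; EF_C = 4+10 = 14
ES_D = max(EF_A=3, EF_B=4) = 4; EF_D = 4+12 = 16
ES_E = 3; EF_E = 3+10 = 13
ES_F = max(EF_A=3, EF_D=16) = 16; EF_F = 16+5 = 21
ES_G = max(EF_C=14, EF_E=13, EF_F=21) = 21; EF_G = 21+13 = 34
Expected project duration μ = 34 hours. Critical path: B → D → F → G.

Variance along critical path = 5.444 + 11.111 + 1.778 + 2.778 = 21.111; σ = √21.111 = 4.595 hours.
Z = (27 − 34) / 4.595 = -1.524
P(T ≤ 27) = Φ(-1.524) ≈ 0.064

0.064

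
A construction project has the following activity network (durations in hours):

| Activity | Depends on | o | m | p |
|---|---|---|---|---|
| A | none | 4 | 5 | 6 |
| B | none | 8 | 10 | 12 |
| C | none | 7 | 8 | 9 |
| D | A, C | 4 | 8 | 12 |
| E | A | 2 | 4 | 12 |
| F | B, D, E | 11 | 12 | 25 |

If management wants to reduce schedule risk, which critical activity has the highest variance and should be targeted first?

te_A = (4 + 4·5 + 6)/6 = 30/6 = 5; σ²_A = ((6−4)/6)² = 0.111
te_B = (8 + 4·10 + 12)/6 = 60/6 = 10; σ²_B = ((12−8)/6)² = 0.444
te_C = (7 + 4·8 + 9)/6 = 48/6 = 8; σ²_C = ((9−7)/6)² = 0.111
te_D = (4 + 4·8 + 12)/6 = 48/6 = 8; σ²_D = ((12−4)/6)² = 1.778
te_E = (2 + 4·4 + 12)/6 = 30/6 = 5; σ²_E = ((12−2)/6)² = 2.778
te_F = (11 + 4·12 + 25)/6 = 84/6 = 14; σ²_F = ((25−11)/6)² = 5.444

Forward pass:
ES_A = 0; EF_A = 5
ES_B = 0; EF_B = 10
ES_C = 0; EF_C = 8
ES_D = max(EF_A=5, EF_C=8) = 8; EF_D = 8+8 = 16
ES_E = 5; EF_E = 5+5 = 10
ES_F = max(EF_B=10, EF_D=16, EF_E=10) = 16; EF_F = 16+14 = 30
Expected project duration μ = 30 hours. Critical path: C → D → F.

Variances on critical path: σ²_C=0.111, σ²_D=1.778, σ²_F=5.444.
Largest is σ²_F = 5.444.

F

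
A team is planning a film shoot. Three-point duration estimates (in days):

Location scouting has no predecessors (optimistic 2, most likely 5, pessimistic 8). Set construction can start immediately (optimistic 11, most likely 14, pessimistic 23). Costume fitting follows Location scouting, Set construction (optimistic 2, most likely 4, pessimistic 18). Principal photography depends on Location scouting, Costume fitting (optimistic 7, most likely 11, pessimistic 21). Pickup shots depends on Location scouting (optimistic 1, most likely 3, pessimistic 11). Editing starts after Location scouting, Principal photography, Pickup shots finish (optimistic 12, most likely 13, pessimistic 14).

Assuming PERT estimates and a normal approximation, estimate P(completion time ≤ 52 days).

te_Location scouting = (2 + 4·5 + 8)/6 = 30/6 = 5; σ²_Location scouting = ((8−2)/6)² = 1.000
te_Set construction = (11 + 4·14 + 23)/6 = 90/6 = 15; σ²_Set construction = ((23−11)/6)² = 4.000
te_Costume fitting = (2 + 4·4 + 18)/6 = 36/6 = 6; σ²_Costume fitting = ((18−2)/6)² = 7.111
te_Principal photography = (7 + 4·11 + 21)/6 = 72/6 = 12; σ²_Principal photography = ((21−7)/6)² = 5.444
te_Pickup shots = (1 + 4·3 + 11)/6 = 24/6 = 4; σ²_Pickup shots = ((11−1)/6)² = 2.778
te_Editing = (12 + 4·13 + 14)/6 = 78/6 = 13; σ²_Editing = ((14−12)/6)² = 0.111

Forward pass:
ES_Location scouting = 0; EF_Location scouting = 5
ES_Set construction = 0; EF_Set construction = 15
ES_Costume fitting = max(EF_Location scouting=5, EF_Set construction=15) = 15; EF_Costume fitting = 15+6 = 21
ES_Principal photography = max(EF_Location scouting=5, EF_Costume fitting=21) = 21; EF_Principal photography = 21+12 = 33
ES_Pickup shots = 5; EF_Pickup shots = 5+4 = 9
ES_Editing = max(EF_Location scouting=5, EF_Principal photography=33, EF_Pickup shots=9) = 33; EF_Editing = 33+13 = 46
Expected project duration μ = 46 days. Critical path: Set construction → Costume fitting → Principal photography → Editing.

Variance along critical path = 4.000 + 7.111 + 5.444 + 0.111 = 16.667; σ = √16.667 = 4.082 days.
Z = (52 − 46) / 4.082 = 1.470
P(T ≤ 52) = Φ(1.470) ≈ 0.929

0.929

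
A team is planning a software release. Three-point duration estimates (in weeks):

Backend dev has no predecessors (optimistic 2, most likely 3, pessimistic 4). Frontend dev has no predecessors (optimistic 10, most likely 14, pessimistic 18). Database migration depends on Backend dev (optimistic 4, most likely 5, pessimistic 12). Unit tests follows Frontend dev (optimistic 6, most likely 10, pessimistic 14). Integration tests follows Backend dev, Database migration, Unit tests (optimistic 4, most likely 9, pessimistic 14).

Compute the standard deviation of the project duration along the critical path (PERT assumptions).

te_Backend dev = (2 + 4·3 + 4)/6 = 18/6 = 3; σ²_Backend dev = ((4−2)/6)² = 0.111
te_Frontend dev = (10 + 4·14 + 18)/6 = 84/6 = 14; σ²_Frontend dev = ((18−10)/6)² = 1.778
te_Database migration = (4 + 4·5 + 12)/6 = 36/6 = 6; σ²_Database migration = ((12−4)/6)² = 1.778
te_Unit tests = (6 + 4·10 + 14)/6 = 60/6 = 10; σ²_Unit tests = ((14−6)/6)² = 1.778
te_Integration tests = (4 + 4·9 + 14)/6 = 54/6 = 9; σ²_Integration tests = ((14−4)/6)² = 2.778

Forward pass:
ES_Backend dev = 0; EF_Backend dev = 3
ES_Frontend dev = 0; EF_Frontend dev = 14
ES_Database migration = 3; EF_Database migration = 3+6 = 9
ES_Unit tests = 14; EF_Unit tests = 14+10 = 24
ES_Integration tests = max(EF_Backend dev=3, EF_Database migration=9, EF_Unit tests=24) = 24; EF_Integration tests = 24+9 = 33
Expected project duration μ = 33 weeks. Critical path: Frontend dev → Unit tests → Integration tests.

Variance along critical path = 1.778 + 1.778 + 2.778 = 6.333
σ = √6.333 = 2.517 weeks

2.52 weeks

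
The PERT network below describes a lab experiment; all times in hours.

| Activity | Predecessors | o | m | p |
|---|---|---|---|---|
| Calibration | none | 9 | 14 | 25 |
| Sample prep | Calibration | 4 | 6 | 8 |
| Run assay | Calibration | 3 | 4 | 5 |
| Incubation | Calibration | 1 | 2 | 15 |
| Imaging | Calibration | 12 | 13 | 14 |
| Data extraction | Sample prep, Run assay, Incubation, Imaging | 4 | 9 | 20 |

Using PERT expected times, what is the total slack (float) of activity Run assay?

9 hours

te_Calibration = (9 + 4·14 + 25)/6 = 90/6 = 15
te_Sample prep = (4 + 4·6 + 8)/6 = 36/6 = 6
te_Run assay = (3 + 4·4 + 5)/6 = 24/6 = 4
te_Incubation = (1 + 4·2 + 15)/6 = 24/6 = 4
te_Imaging = (12 + 4·13 + 14)/6 = 78/6 = 13
te_Data extraction = (4 + 4·9 + 20)/6 = 60/6 = 10

Forward pass:
ES_Calibration = 0; EF_Calibration = 15
ES_Sample prep = 15; EF_Sample prep = 15+6 = 21
ES_Run assay = 15; EF_Run assay = 15+4 = 19
ES_Incubation = 15; EF_Incubation = 15+4 = 19
ES_Imaging = 15; EF_Imaging = 15+13 = 28
ES_Data extraction = max(EF_Sample prep=21, EF_Run assay=19, EF_Incubation=19, EF_Imaging=28) = 28; EF_Data extraction = 28+10 = 38
Expected project duration μ = 38 hours. Critical path: Calibration → Imaging → Data extraction.

Backward pass:
LF_Data extraction = 38; LS_Data extraction = 38−10 = 28
LF_Imaging = LS_Data extraction = 28; LS_Imaging = 28−13 = 15
LF_Incubation = LS_Data extraction = 28; LS_Incubation = 28−4 = 24
LF_Run assay = LS_Data extraction = 28; LS_Run assay = 28−4 = 24
LF_Sample prep = LS_Data extraction = 28; LS_Sample prep = 28−6 = 22
LF_Calibration = min(LS_Sample prep=22, LS_Run assay=24, LS_Incubation=24, LS_Imaging=15) = 15; LS_Calibration = 15−15 = 0
Slack_Run assay = LS_Run assay − ES_Run assay = 24 − 15 = 9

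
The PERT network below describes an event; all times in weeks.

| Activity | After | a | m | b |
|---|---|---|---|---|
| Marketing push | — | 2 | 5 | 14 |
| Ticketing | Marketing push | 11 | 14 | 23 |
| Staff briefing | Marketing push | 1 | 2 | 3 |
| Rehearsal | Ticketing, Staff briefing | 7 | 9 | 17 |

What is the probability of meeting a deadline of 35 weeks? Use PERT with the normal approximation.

0.888

te_Marketing push = (2 + 4·5 + 14)/6 = 36/6 = 6; σ²_Marketing push = ((14−2)/6)² = 4.000
te_Ticketing = (11 + 4·14 + 23)/6 = 90/6 = 15; σ²_Ticketing = ((23−11)/6)² = 4.000
te_Staff briefing = (1 + 4·2 + 3)/6 = 12/6 = 2; σ²_Staff briefing = ((3−1)/6)² = 0.111
te_Rehearsal = (7 + 4·9 + 17)/6 = 60/6 = 10; σ²_Rehearsal = ((17−7)/6)² = 2.778

Forward pass:
ES_Marketing push = 0; EF_Marketing push = 6
ES_Ticketing = 6; EF_Ticketing = 6+15 = 21
ES_Staff briefing = 6; EF_Staff briefing = 6+2 = 8
ES_Rehearsal = max(EF_Ticketing=21, EF_Staff briefing=8) = 21; EF_Rehearsal = 21+10 = 31
Expected project duration μ = 31 weeks. Critical path: Marketing push → Ticketing → Rehearsal.

Variance along critical path = 4.000 + 4.000 + 2.778 = 10.778; σ = √10.778 = 3.283 weeks.
Z = (35 − 31) / 3.283 = 1.218
P(T ≤ 35) = Φ(1.218) ≈ 0.888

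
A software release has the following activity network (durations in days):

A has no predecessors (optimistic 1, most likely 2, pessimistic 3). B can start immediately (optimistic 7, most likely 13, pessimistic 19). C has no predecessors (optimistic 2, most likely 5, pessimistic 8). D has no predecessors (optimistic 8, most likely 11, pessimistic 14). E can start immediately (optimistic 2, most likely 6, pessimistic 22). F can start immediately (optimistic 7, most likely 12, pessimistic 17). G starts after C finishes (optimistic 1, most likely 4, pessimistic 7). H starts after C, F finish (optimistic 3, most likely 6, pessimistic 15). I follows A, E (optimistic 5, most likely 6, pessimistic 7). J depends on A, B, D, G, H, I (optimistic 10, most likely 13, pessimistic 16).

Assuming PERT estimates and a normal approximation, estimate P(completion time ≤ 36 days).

0.924

te_A = (1 + 4·2 + 3)/6 = 12/6 = 2; σ²_A = ((3−1)/6)² = 0.111
te_B = (7 + 4·13 + 19)/6 = 78/6 = 13; σ²_B = ((19−7)/6)² = 4.000
te_C = (2 + 4·5 + 8)/6 = 30/6 = 5; σ²_C = ((8−2)/6)² = 1.000
te_D = (8 + 4·11 + 14)/6 = 66/6 = 11; σ²_D = ((14−8)/6)² = 1.000
te_E = (2 + 4·6 + 22)/6 = 48/6 = 8; σ²_E = ((22−2)/6)² = 11.111
te_F = (7 + 4·12 + 17)/6 = 72/6 = 12; σ²_F = ((17−7)/6)² = 2.778
te_G = (1 + 4·4 + 7)/6 = 24/6 = 4; σ²_G = ((7−1)/6)² = 1.000
te_H = (3 + 4·6 + 15)/6 = 42/6 = 7; σ²_H = ((15−3)/6)² = 4.000
te_I = (5 + 4·6 + 7)/6 = 36/6 = 6; σ²_I = ((7−5)/6)² = 0.111
te_J = (10 + 4·13 + 16)/6 = 78/6 = 13; σ²_J = ((16−10)/6)² = 1.000

Forward pass:
ES_A = 0; EF_A = 2
ES_B = 0; EF_B = 13
ES_C = 0; EF_C = 5
ES_D = 0; EF_D = 11
ES_E = 0; EF_E = 8
ES_F = 0; EF_F = 12
ES_G = 5; EF_G = 5+4 = 9
ES_H = max(EF_C=5, EF_F=12) = 12; EF_H = 12+7 = 19
ES_I = max(EF_A=2, EF_E=8) = 8; EF_I = 8+6 = 14
ES_J = max(EF_A=2, EF_B=13, EF_D=11, EF_G=9, EF_H=19, EF_I=14) = 19; EF_J = 19+13 = 32
Expected project duration μ = 32 days. Critical path: F → H → J.

Variance along critical path = 2.778 + 4.000 + 1.000 = 7.778; σ = √7.778 = 2.789 days.
Z = (36 − 32) / 2.789 = 1.434
P(T ≤ 36) = Φ(1.434) ≈ 0.924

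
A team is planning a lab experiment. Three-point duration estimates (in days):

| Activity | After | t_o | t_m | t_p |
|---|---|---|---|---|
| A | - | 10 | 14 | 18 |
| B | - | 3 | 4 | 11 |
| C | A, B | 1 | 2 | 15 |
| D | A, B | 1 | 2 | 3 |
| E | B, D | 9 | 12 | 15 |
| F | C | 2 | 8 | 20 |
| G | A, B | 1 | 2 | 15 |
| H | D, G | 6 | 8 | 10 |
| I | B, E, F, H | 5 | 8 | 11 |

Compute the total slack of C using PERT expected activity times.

te_A = (10 + 4·14 + 18)/6 = 84/6 = 14
te_B = (3 + 4·4 + 11)/6 = 30/6 = 5
te_C = (1 + 4·2 + 15)/6 = 24/6 = 4
te_D = (1 + 4·2 + 3)/6 = 12/6 = 2
te_E = (9 + 4·12 + 15)/6 = 72/6 = 12
te_F = (2 + 4·8 + 20)/6 = 54/6 = 9
te_G = (1 + 4·2 + 15)/6 = 24/6 = 4
te_H = (6 + 4·8 + 10)/6 = 48/6 = 8
te_I = (5 + 4·8 + 11)/6 = 48/6 = 8

Forward pass:
ES_A = 0; EF_A = 14
ES_B = 0; EF_B = 5
ES_C = max(EF_A=14, EF_B=5) = 14; EF_C = 14+4 = 18
ES_D = max(EF_A=14, EF_B=5) = 14; EF_D = 14+2 = 16
ES_E = max(EF_B=5, EF_D=16) = 16; EF_E = 16+12 = 28
ES_F = 18; EF_F = 18+9 = 27
ES_G = max(EF_A=14, EF_B=5) = 14; EF_G = 14+4 = 18
ES_H = max(EF_D=16, EF_G=18) = 18; EF_H = 18+8 = 26
ES_I = max(EF_B=5, EF_E=28, EF_F=27, EF_H=26) = 28; EF_I = 28+8 = 36
Expected project duration μ = 36 days. Critical path: A → D → E → I.

Backward pass:
LF_I = 36; LS_I = 36−8 = 28
LF_H = LS_I = 28; LS_H = 28−8 = 20
LF_G = LS_H = 20; LS_G = 20−4 = 16
LF_F = LS_I = 28; LS_F = 28−9 = 19
LF_E = LS_I = 28; LS_E = 28−12 = 16
LF_D = min(LS_E=16, LS_H=20) = 16; LS_D = 16−2 = 14
LF_C = LS_F = 19; LS_C = 19−4 = 15
LF_B = min(LS_C=15, LS_D=14, LS_E=16, LS_G=16, LS_I=28) = 14; LS_B = 14−5 = 9
LF_A = min(LS_C=15, LS_D=14, LS_G=16) = 14; LS_A = 14−14 = 0
Slack_C = LS_C − ES_C = 15 − 14 = 1

1 days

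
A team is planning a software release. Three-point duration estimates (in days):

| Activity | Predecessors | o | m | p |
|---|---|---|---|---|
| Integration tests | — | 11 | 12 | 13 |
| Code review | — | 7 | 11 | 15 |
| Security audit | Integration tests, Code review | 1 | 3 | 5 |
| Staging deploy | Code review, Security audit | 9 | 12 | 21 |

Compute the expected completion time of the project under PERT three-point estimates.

28 days

te_Integration tests = (11 + 4·12 + 13)/6 = 72/6 = 12
te_Code review = (7 + 4·11 + 15)/6 = 66/6 = 11
te_Security audit = (1 + 4·3 + 5)/6 = 18/6 = 3
te_Staging deploy = (9 + 4·12 + 21)/6 = 78/6 = 13

Forward pass:
ES_Integration tests = 0; EF_Integration tests = 12
ES_Code review = 0; EF_Code review = 11
ES_Security audit = max(EF_Integration tests=12, EF_Code review=11) = 12; EF_Security audit = 12+3 = 15
ES_Staging deploy = max(EF_Code review=11, EF_Security audit=15) = 15; EF_Staging deploy = 15+13 = 28
Expected project duration μ = 28 days. Critical path: Integration tests → Security audit → Staging deploy.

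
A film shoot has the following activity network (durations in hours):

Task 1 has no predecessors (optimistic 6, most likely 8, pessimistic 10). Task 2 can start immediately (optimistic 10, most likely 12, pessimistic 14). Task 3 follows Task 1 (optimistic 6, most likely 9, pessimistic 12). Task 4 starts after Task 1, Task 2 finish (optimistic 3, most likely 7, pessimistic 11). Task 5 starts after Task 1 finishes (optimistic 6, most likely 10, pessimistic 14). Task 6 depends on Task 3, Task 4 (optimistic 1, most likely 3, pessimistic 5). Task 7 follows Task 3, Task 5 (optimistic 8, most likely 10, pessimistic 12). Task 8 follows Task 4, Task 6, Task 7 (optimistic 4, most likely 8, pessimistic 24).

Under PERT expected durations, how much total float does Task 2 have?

te_Task 1 = (6 + 4·8 + 10)/6 = 48/6 = 8
te_Task 2 = (10 + 4·12 + 14)/6 = 72/6 = 12
te_Task 3 = (6 + 4·9 + 12)/6 = 54/6 = 9
te_Task 4 = (3 + 4·7 + 11)/6 = 42/6 = 7
te_Task 5 = (6 + 4·10 + 14)/6 = 60/6 = 10
te_Task 6 = (1 + 4·3 + 5)/6 = 18/6 = 3
te_Task 7 = (8 + 4·10 + 12)/6 = 60/6 = 10
te_Task 8 = (4 + 4·8 + 24)/6 = 60/6 = 10

Forward pass:
ES_Task 1 = 0; EF_Task 1 = 8
ES_Task 2 = 0; EF_Task 2 = 12
ES_Task 3 = 8; EF_Task 3 = 8+9 = 17
ES_Task 4 = max(EF_Task 1=8, EF_Task 2=12) = 12; EF_Task 4 = 12+7 = 19
ES_Task 5 = 8; EF_Task 5 = 8+10 = 18
ES_Task 6 = max(EF_Task 3=17, EF_Task 4=19) = 19; EF_Task 6 = 19+3 = 22
ES_Task 7 = max(EF_Task 3=17, EF_Task 5=18) = 18; EF_Task 7 = 18+10 = 28
ES_Task 8 = max(EF_Task 4=19, EF_Task 6=22, EF_Task 7=28) = 28; EF_Task 8 = 28+10 = 38
Expected project duration μ = 38 hours. Critical path: Task 1 → Task 5 → Task 7 → Task 8.

Backward pass:
LF_Task 8 = 38; LS_Task 8 = 38−10 = 28
LF_Task 7 = LS_Task 8 = 28; LS_Task 7 = 28−10 = 18
LF_Task 6 = LS_Task 8 = 28; LS_Task 6 = 28−3 = 25
LF_Task 5 = LS_Task 7 = 18; LS_Task 5 = 18−10 = 8
LF_Task 4 = min(LS_Task 6=25, LS_Task 8=28) = 25; LS_Task 4 = 25−7 = 18
LF_Task 3 = min(LS_Task 6=25, LS_Task 7=18) = 18; LS_Task 3 = 18−9 = 9
LF_Task 2 = LS_Task 4 = 18; LS_Task 2 = 18−12 = 6
LF_Task 1 = min(LS_Task 3=9, LS_Task 4=18, LS_Task 5=8) = 8; LS_Task 1 = 8−8 = 0
Slack_Task 2 = LS_Task 2 − ES_Task 2 = 6 − 0 = 6

6 hours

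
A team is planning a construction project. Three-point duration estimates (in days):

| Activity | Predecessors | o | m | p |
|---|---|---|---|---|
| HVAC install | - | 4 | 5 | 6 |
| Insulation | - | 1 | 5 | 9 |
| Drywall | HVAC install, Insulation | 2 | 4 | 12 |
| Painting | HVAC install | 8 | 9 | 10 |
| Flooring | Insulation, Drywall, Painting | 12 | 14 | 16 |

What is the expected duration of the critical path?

te_HVAC install = (4 + 4·5 + 6)/6 = 30/6 = 5
te_Insulation = (1 + 4·5 + 9)/6 = 30/6 = 5
te_Drywall = (2 + 4·4 + 12)/6 = 30/6 = 5
te_Painting = (8 + 4·9 + 10)/6 = 54/6 = 9
te_Flooring = (12 + 4·14 + 16)/6 = 84/6 = 14

Forward pass:
ES_HVAC install = 0; EF_HVAC install = 5
ES_Insulation = 0; EF_Insulation = 5
ES_Drywall = max(EF_HVAC install=5, EF_Insulation=5) = 5; EF_Drywall = 5+5 = 10
ES_Painting = 5; EF_Painting = 5+9 = 14
ES_Flooring = max(EF_Insulation=5, EF_Drywall=10, EF_Painting=14) = 14; EF_Flooring = 14+14 = 28
Expected project duration μ = 28 days. Critical path: HVAC install → Painting → Flooring.

28 days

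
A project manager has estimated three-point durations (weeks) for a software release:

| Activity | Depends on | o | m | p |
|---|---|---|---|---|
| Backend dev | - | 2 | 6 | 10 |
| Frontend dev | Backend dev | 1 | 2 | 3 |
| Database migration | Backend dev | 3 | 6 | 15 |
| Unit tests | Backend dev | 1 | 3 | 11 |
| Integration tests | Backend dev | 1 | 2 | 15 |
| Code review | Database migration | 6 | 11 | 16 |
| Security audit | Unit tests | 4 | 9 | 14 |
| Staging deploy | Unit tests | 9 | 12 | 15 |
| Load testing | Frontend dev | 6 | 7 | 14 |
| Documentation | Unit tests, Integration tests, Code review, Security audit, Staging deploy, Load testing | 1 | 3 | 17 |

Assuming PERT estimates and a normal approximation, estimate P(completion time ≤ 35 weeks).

te_Backend dev = (2 + 4·6 + 10)/6 = 36/6 = 6; σ²_Backend dev = ((10−2)/6)² = 1.778
te_Frontend dev = (1 + 4·2 + 3)/6 = 12/6 = 2; σ²_Frontend dev = ((3−1)/6)² = 0.111
te_Database migration = (3 + 4·6 + 15)/6 = 42/6 = 7; σ²_Database migration = ((15−3)/6)² = 4.000
te_Unit tests = (1 + 4·3 + 11)/6 = 24/6 = 4; σ²_Unit tests = ((11−1)/6)² = 2.778
te_Integration tests = (1 + 4·2 + 15)/6 = 24/6 = 4; σ²_Integration tests = ((15−1)/6)² = 5.444
te_Code review = (6 + 4·11 + 16)/6 = 66/6 = 11; σ²_Code review = ((16−6)/6)² = 2.778
te_Security audit = (4 + 4·9 + 14)/6 = 54/6 = 9; σ²_Security audit = ((14−4)/6)² = 2.778
te_Staging deploy = (9 + 4·12 + 15)/6 = 72/6 = 12; σ²_Staging deploy = ((15−9)/6)² = 1.000
te_Load testing = (6 + 4·7 + 14)/6 = 48/6 = 8; σ²_Load testing = ((14−6)/6)² = 1.778
te_Documentation = (1 + 4·3 + 17)/6 = 30/6 = 5; σ²_Documentation = ((17−1)/6)² = 7.111

Forward pass:
ES_Backend dev = 0; EF_Backend dev = 6
ES_Frontend dev = 6; EF_Frontend dev = 6+2 = 8
ES_Database migration = 6; EF_Database migration = 6+7 = 13
ES_Unit tests = 6; EF_Unit tests = 6+4 = 10
ES_Integration tests = 6; EF_Integration tests = 6+4 = 10
ES_Code review = 13; EF_Code review = 13+11 = 24
ES_Security audit = 10; EF_Security audit = 10+9 = 19
ES_Staging deploy = 10; EF_Staging deploy = 10+12 = 22
ES_Load testing = 8; EF_Load testing = 8+8 = 16
ES_Documentation = max(EF_Unit tests=10, EF_Integration tests=10, EF_Code review=24, EF_Security audit=19, EF_Staging deploy=22, EF_Load testing=16) = 24; EF_Documentation = 24+5 = 29
Expected project duration μ = 29 weeks. Critical path: Backend dev → Database migration → Code review → Documentation.

Variance along critical path = 1.778 + 4.000 + 2.778 + 7.111 = 15.667; σ = √15.667 = 3.958 weeks.
Z = (35 − 29) / 3.958 = 1.516
P(T ≤ 35) = Φ(1.516) ≈ 0.935

0.935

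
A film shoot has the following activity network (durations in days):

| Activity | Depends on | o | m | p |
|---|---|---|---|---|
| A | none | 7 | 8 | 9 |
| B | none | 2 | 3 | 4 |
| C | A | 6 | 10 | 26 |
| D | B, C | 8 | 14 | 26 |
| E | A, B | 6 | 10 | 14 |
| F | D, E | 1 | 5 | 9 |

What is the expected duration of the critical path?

te_A = (7 + 4·8 + 9)/6 = 48/6 = 8
te_B = (2 + 4·3 + 4)/6 = 18/6 = 3
te_C = (6 + 4·10 + 26)/6 = 72/6 = 12
te_D = (8 + 4·14 + 26)/6 = 90/6 = 15
te_E = (6 + 4·10 + 14)/6 = 60/6 = 10
te_F = (1 + 4·5 + 9)/6 = 30/6 = 5

Forward pass:
ES_A = 0; EF_A = 8
ES_B = 0; EF_B = 3
ES_C = 8; EF_C = 8+12 = 20
ES_D = max(EF_B=3, EF_C=20) = 20; EF_D = 20+15 = 35
ES_E = max(EF_A=8, EF_B=3) = 8; EF_E = 8+10 = 18
ES_F = max(EF_D=35, EF_E=18) = 35; EF_F = 35+5 = 40
Expected project duration μ = 40 days. Critical path: A → C → D → F.

40 days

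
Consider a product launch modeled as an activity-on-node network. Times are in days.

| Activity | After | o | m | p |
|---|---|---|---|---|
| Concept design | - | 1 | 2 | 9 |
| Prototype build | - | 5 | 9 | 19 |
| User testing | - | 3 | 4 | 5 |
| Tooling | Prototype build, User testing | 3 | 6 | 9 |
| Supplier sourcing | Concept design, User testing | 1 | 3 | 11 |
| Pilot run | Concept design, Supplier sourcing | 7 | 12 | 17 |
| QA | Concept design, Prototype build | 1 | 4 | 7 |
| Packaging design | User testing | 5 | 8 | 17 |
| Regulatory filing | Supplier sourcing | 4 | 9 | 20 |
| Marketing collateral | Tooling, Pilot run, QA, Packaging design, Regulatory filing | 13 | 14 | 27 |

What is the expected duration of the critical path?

36 days

te_Concept design = (1 + 4·2 + 9)/6 = 18/6 = 3
te_Prototype build = (5 + 4·9 + 19)/6 = 60/6 = 10
te_User testing = (3 + 4·4 + 5)/6 = 24/6 = 4
te_Tooling = (3 + 4·6 + 9)/6 = 36/6 = 6
te_Supplier sourcing = (1 + 4·3 + 11)/6 = 24/6 = 4
te_Pilot run = (7 + 4·12 + 17)/6 = 72/6 = 12
te_QA = (1 + 4·4 + 7)/6 = 24/6 = 4
te_Packaging design = (5 + 4·8 + 17)/6 = 54/6 = 9
te_Regulatory filing = (4 + 4·9 + 20)/6 = 60/6 = 10
te_Marketing collateral = (13 + 4·14 + 27)/6 = 96/6 = 16

Forward pass:
ES_Concept design = 0; EF_Concept design = 3
ES_Prototype build = 0; EF_Prototype build = 10
ES_User testing = 0; EF_User testing = 4
ES_Tooling = max(EF_Prototype build=10, EF_User testing=4) = 10; EF_Tooling = 10+6 = 16
ES_Supplier sourcing = max(EF_Concept design=3, EF_User testing=4) = 4; EF_Supplier sourcing = 4+4 = 8
ES_Pilot run = max(EF_Concept design=3, EF_Supplier sourcing=8) = 8; EF_Pilot run = 8+12 = 20
ES_QA = max(EF_Concept design=3, EF_Prototype build=10) = 10; EF_QA = 10+4 = 14
ES_Packaging design = 4; EF_Packaging design = 4+9 = 13
ES_Regulatory filing = 8; EF_Regulatory filing = 8+10 = 18
ES_Marketing collateral = max(EF_Tooling=16, EF_Pilot run=20, EF_QA=14, EF_Packaging design=13, EF_Regulatory filing=18) = 20; EF_Marketing collateral = 20+16 = 36
Expected project duration μ = 36 days. Critical path: User testing → Supplier sourcing → Pilot run → Marketing collateral.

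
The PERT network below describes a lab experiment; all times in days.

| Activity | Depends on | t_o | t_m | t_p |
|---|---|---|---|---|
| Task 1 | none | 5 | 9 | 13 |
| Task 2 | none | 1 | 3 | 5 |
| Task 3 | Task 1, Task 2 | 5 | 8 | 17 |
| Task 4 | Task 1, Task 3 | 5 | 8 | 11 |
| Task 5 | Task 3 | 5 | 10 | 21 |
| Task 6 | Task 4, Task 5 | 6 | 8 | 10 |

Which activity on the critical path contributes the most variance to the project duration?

te_Task 1 = (5 + 4·9 + 13)/6 = 54/6 = 9; σ²_Task 1 = ((13−5)/6)² = 1.778
te_Task 2 = (1 + 4·3 + 5)/6 = 18/6 = 3; σ²_Task 2 = ((5−1)/6)² = 0.444
te_Task 3 = (5 + 4·8 + 17)/6 = 54/6 = 9; σ²_Task 3 = ((17−5)/6)² = 4.000
te_Task 4 = (5 + 4·8 + 11)/6 = 48/6 = 8; σ²_Task 4 = ((11−5)/6)² = 1.000
te_Task 5 = (5 + 4·10 + 21)/6 = 66/6 = 11; σ²_Task 5 = ((21−5)/6)² = 7.111
te_Task 6 = (6 + 4·8 + 10)/6 = 48/6 = 8; σ²_Task 6 = ((10−6)/6)² = 0.444

Forward pass:
ES_Task 1 = 0; EF_Task 1 = 9
ES_Task 2 = 0; EF_Task 2 = 3
ES_Task 3 = max(EF_Task 1=9, EF_Task 2=3) = 9; EF_Task 3 = 9+9 = 18
ES_Task 4 = max(EF_Task 1=9, EF_Task 3=18) = 18; EF_Task 4 = 18+8 = 26
ES_Task 5 = 18; EF_Task 5 = 18+11 = 29
ES_Task 6 = max(EF_Task 4=26, EF_Task 5=29) = 29; EF_Task 6 = 29+8 = 37
Expected project duration μ = 37 days. Critical path: Task 1 → Task 3 → Task 5 → Task 6.

Variances on critical path: σ²_Task 1=1.778, σ²_Task 3=4.000, σ²_Task 5=7.111, σ²_Task 6=0.444.
Largest is σ²_Task 5 = 7.111.

Task 5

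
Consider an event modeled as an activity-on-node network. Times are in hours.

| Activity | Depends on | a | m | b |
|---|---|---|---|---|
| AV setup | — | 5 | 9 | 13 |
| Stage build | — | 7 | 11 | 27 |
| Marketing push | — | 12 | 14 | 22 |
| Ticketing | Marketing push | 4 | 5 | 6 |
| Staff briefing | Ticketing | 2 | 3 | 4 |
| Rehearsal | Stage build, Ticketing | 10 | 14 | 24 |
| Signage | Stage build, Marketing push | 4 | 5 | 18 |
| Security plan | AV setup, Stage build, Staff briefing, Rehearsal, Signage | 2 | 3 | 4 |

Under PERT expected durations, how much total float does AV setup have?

te_AV setup = (5 + 4·9 + 13)/6 = 54/6 = 9
te_Stage build = (7 + 4·11 + 27)/6 = 78/6 = 13
te_Marketing push = (12 + 4·14 + 22)/6 = 90/6 = 15
te_Ticketing = (4 + 4·5 + 6)/6 = 30/6 = 5
te_Staff briefing = (2 + 4·3 + 4)/6 = 18/6 = 3
te_Rehearsal = (10 + 4·14 + 24)/6 = 90/6 = 15
te_Signage = (4 + 4·5 + 18)/6 = 42/6 = 7
te_Security plan = (2 + 4·3 + 4)/6 = 18/6 = 3

Forward pass:
ES_AV setup = 0; EF_AV setup = 9
ES_Stage build = 0; EF_Stage build = 13
ES_Marketing push = 0; EF_Marketing push = 15
ES_Ticketing = 15; EF_Ticketing = 15+5 = 20
ES_Staff briefing = 20; EF_Staff briefing = 20+3 = 23
ES_Rehearsal = max(EF_Stage build=13, EF_Ticketing=20) = 20; EF_Rehearsal = 20+15 = 35
ES_Signage = max(EF_Stage build=13, EF_Marketing push=15) = 15; EF_Signage = 15+7 = 22
ES_Security plan = max(EF_AV setup=9, EF_Stage build=13, EF_Staff briefing=23, EF_Rehearsal=35, EF_Signage=22) = 35; EF_Security plan = 35+3 = 38
Expected project duration μ = 38 hours. Critical path: Marketing push → Ticketing → Rehearsal → Security plan.

Backward pass:
LF_Security plan = 38; LS_Security plan = 38−3 = 35
LF_Signage = LS_Security plan = 35; LS_Signage = 35−7 = 28
LF_Rehearsal = LS_Security plan = 35; LS_Rehearsal = 35−15 = 20
LF_Staff briefing = LS_Security plan = 35; LS_Staff briefing = 35−3 = 32
LF_Ticketing = min(LS_Staff briefing=32, LS_Rehearsal=20) = 20; LS_Ticketing = 20−5 = 15
LF_Marketing push = min(LS_Ticketing=15, LS_Signage=28) = 15; LS_Marketing push = 15−15 = 0
LF_Stage build = min(LS_Rehearsal=20, LS_Signage=28, LS_Security plan=35) = 20; LS_Stage build = 20−13 = 7
LF_AV setup = LS_Security plan = 35; LS_AV setup = 35−9 = 26
Slack_AV setup = LS_AV setup − ES_AV setup = 26 − 0 = 26

26 hours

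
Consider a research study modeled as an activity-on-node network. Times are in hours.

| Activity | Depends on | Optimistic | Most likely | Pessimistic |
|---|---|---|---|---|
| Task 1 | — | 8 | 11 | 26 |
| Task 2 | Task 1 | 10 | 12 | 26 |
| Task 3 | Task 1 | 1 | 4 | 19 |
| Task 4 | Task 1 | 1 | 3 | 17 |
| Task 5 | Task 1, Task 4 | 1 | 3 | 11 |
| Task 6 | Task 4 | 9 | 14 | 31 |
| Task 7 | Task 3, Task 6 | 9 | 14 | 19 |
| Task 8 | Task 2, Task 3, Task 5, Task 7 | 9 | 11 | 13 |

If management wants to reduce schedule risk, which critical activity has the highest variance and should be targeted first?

te_Task 1 = (8 + 4·11 + 26)/6 = 78/6 = 13; σ²_Task 1 = ((26−8)/6)² = 9.000
te_Task 2 = (10 + 4·12 + 26)/6 = 84/6 = 14; σ²_Task 2 = ((26−10)/6)² = 7.111
te_Task 3 = (1 + 4·4 + 19)/6 = 36/6 = 6; σ²_Task 3 = ((19−1)/6)² = 9.000
te_Task 4 = (1 + 4·3 + 17)/6 = 30/6 = 5; σ²_Task 4 = ((17−1)/6)² = 7.111
te_Task 5 = (1 + 4·3 + 11)/6 = 24/6 = 4; σ²_Task 5 = ((11−1)/6)² = 2.778
te_Task 6 = (9 + 4·14 + 31)/6 = 96/6 = 16; σ²_Task 6 = ((31−9)/6)² = 13.444
te_Task 7 = (9 + 4·14 + 19)/6 = 84/6 = 14; σ²_Task 7 = ((19−9)/6)² = 2.778
te_Task 8 = (9 + 4·11 + 13)/6 = 66/6 = 11; σ²_Task 8 = ((13−9)/6)² = 0.444

Forward pass:
ES_Task 1 = 0; EF_Task 1 = 13
ES_Task 2 = 13; EF_Task 2 = 13+14 = 27
ES_Task 3 = 13; EF_Task 3 = 13+6 = 19
ES_Task 4 = 13; EF_Task 4 = 13+5 = 18
ES_Task 5 = max(EF_Task 1=13, EF_Task 4=18) = 18; EF_Task 5 = 18+4 = 22
ES_Task 6 = 18; EF_Task 6 = 18+16 = 34
ES_Task 7 = max(EF_Task 3=19, EF_Task 6=34) = 34; EF_Task 7 = 34+14 = 48
ES_Task 8 = max(EF_Task 2=27, EF_Task 3=19, EF_Task 5=22, EF_Task 7=48) = 48; EF_Task 8 = 48+11 = 59
Expected project duration μ = 59 hours. Critical path: Task 1 → Task 4 → Task 6 → Task 7 → Task 8.

Variances on critical path: σ²_Task 1=9.000, σ²_Task 4=7.111, σ²_Task 6=13.444, σ²_Task 7=2.778, σ²_Task 8=0.444.
Largest is σ²_Task 6 = 13.444.

Task 6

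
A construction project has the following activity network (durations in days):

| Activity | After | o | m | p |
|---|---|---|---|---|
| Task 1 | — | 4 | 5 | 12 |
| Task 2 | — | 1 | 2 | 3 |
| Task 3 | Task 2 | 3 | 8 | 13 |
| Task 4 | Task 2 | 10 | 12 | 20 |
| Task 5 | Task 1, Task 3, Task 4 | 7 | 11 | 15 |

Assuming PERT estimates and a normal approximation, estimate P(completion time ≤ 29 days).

te_Task 1 = (4 + 4·5 + 12)/6 = 36/6 = 6; σ²_Task 1 = ((12−4)/6)² = 1.778
te_Task 2 = (1 + 4·2 + 3)/6 = 12/6 = 2; σ²_Task 2 = ((3−1)/6)² = 0.111
te_Task 3 = (3 + 4·8 + 13)/6 = 48/6 = 8; σ²_Task 3 = ((13−3)/6)² = 2.778
te_Task 4 = (10 + 4·12 + 20)/6 = 78/6 = 13; σ²_Task 4 = ((20−10)/6)² = 2.778
te_Task 5 = (7 + 4·11 + 15)/6 = 66/6 = 11; σ²_Task 5 = ((15−7)/6)² = 1.778

Forward pass:
ES_Task 1 = 0; EF_Task 1 = 6
ES_Task 2 = 0; EF_Task 2 = 2
ES_Task 3 = 2; EF_Task 3 = 2+8 = 10
ES_Task 4 = 2; EF_Task 4 = 2+13 = 15
ES_Task 5 = max(EF_Task 1=6, EF_Task 3=10, EF_Task 4=15) = 15; EF_Task 5 = 15+11 = 26
Expected project duration μ = 26 days. Critical path: Task 2 → Task 4 → Task 5.

Variance along critical path = 0.111 + 2.778 + 1.778 = 4.667; σ = √4.667 = 2.160 days.
Z = (29 − 26) / 2.160 = 1.389
P(T ≤ 29) = Φ(1.389) ≈ 0.918

0.918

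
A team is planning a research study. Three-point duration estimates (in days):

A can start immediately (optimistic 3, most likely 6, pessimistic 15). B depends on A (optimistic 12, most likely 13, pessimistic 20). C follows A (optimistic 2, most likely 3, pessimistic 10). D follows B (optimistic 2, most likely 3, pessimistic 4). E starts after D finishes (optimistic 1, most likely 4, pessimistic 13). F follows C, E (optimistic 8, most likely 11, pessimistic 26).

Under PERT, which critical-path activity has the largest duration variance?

F

te_A = (3 + 4·6 + 15)/6 = 42/6 = 7; σ²_A = ((15−3)/6)² = 4.000
te_B = (12 + 4·13 + 20)/6 = 84/6 = 14; σ²_B = ((20−12)/6)² = 1.778
te_C = (2 + 4·3 + 10)/6 = 24/6 = 4; σ²_C = ((10−2)/6)² = 1.778
te_D = (2 + 4·3 + 4)/6 = 18/6 = 3; σ²_D = ((4−2)/6)² = 0.111
te_E = (1 + 4·4 + 13)/6 = 30/6 = 5; σ²_E = ((13−1)/6)² = 4.000
te_F = (8 + 4·11 + 26)/6 = 78/6 = 13; σ²_F = ((26−8)/6)² = 9.000

Forward pass:
ES_A = 0; EF_A = 7
ES_B = 7; EF_B = 7+14 = 21
ES_C = 7; EF_C = 7+4 = 11
ES_D = 21; EF_D = 21+3 = 24
ES_E = 24; EF_E = 24+5 = 29
ES_F = max(EF_C=11, EF_E=29) = 29; EF_F = 29+13 = 42
Expected project duration μ = 42 days. Critical path: A → B → D → E → F.

Variances on critical path: σ²_A=4.000, σ²_B=1.778, σ²_D=0.111, σ²_E=4.000, σ²_F=9.000.
Largest is σ²_F = 9.000.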